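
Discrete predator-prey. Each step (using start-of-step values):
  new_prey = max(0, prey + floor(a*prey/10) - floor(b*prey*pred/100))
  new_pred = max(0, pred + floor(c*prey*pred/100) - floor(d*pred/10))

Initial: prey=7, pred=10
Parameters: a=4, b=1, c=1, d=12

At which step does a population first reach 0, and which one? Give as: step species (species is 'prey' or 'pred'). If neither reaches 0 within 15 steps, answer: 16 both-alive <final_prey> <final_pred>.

Answer: 1 pred

Derivation:
Step 1: prey: 7+2-0=9; pred: 10+0-12=0
First extinction: pred at step 1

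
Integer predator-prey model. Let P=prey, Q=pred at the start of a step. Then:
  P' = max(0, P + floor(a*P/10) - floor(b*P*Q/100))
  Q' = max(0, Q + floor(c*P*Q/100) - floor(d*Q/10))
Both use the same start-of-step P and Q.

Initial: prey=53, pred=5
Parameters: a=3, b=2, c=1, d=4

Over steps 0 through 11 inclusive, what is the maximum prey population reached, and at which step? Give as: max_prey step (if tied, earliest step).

Step 1: prey: 53+15-5=63; pred: 5+2-2=5
Step 2: prey: 63+18-6=75; pred: 5+3-2=6
Step 3: prey: 75+22-9=88; pred: 6+4-2=8
Step 4: prey: 88+26-14=100; pred: 8+7-3=12
Step 5: prey: 100+30-24=106; pred: 12+12-4=20
Step 6: prey: 106+31-42=95; pred: 20+21-8=33
Step 7: prey: 95+28-62=61; pred: 33+31-13=51
Step 8: prey: 61+18-62=17; pred: 51+31-20=62
Step 9: prey: 17+5-21=1; pred: 62+10-24=48
Step 10: prey: 1+0-0=1; pred: 48+0-19=29
Step 11: prey: 1+0-0=1; pred: 29+0-11=18
Max prey = 106 at step 5

Answer: 106 5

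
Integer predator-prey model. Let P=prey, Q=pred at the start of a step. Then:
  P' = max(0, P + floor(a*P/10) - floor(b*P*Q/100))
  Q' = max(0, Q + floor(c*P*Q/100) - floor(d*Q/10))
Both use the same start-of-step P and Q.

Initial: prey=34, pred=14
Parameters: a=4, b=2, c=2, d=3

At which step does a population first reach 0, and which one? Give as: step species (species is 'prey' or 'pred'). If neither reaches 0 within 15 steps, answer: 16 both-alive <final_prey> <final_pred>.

Step 1: prey: 34+13-9=38; pred: 14+9-4=19
Step 2: prey: 38+15-14=39; pred: 19+14-5=28
Step 3: prey: 39+15-21=33; pred: 28+21-8=41
Step 4: prey: 33+13-27=19; pred: 41+27-12=56
Step 5: prey: 19+7-21=5; pred: 56+21-16=61
Step 6: prey: 5+2-6=1; pred: 61+6-18=49
Step 7: prey: 1+0-0=1; pred: 49+0-14=35
Step 8: prey: 1+0-0=1; pred: 35+0-10=25
Step 9: prey: 1+0-0=1; pred: 25+0-7=18
Step 10: prey: 1+0-0=1; pred: 18+0-5=13
Step 11: prey: 1+0-0=1; pred: 13+0-3=10
Step 12: prey: 1+0-0=1; pred: 10+0-3=7
Step 13: prey: 1+0-0=1; pred: 7+0-2=5
Step 14: prey: 1+0-0=1; pred: 5+0-1=4
Step 15: prey: 1+0-0=1; pred: 4+0-1=3
No extinction within 15 steps

Answer: 16 both-alive 1 3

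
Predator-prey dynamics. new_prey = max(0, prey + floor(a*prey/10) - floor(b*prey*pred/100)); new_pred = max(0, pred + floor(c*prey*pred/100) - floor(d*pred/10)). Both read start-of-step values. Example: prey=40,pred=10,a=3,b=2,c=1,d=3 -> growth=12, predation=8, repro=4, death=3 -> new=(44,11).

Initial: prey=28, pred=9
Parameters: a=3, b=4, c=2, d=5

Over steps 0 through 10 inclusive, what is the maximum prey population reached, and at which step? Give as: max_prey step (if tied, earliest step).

Answer: 29 10

Derivation:
Step 1: prey: 28+8-10=26; pred: 9+5-4=10
Step 2: prey: 26+7-10=23; pred: 10+5-5=10
Step 3: prey: 23+6-9=20; pred: 10+4-5=9
Step 4: prey: 20+6-7=19; pred: 9+3-4=8
Step 5: prey: 19+5-6=18; pred: 8+3-4=7
Step 6: prey: 18+5-5=18; pred: 7+2-3=6
Step 7: prey: 18+5-4=19; pred: 6+2-3=5
Step 8: prey: 19+5-3=21; pred: 5+1-2=4
Step 9: prey: 21+6-3=24; pred: 4+1-2=3
Step 10: prey: 24+7-2=29; pred: 3+1-1=3
Max prey = 29 at step 10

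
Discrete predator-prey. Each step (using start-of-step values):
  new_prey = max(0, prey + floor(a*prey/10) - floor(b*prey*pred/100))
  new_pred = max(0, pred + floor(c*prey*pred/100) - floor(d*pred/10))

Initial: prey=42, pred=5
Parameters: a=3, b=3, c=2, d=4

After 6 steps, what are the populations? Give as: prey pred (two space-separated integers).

Step 1: prey: 42+12-6=48; pred: 5+4-2=7
Step 2: prey: 48+14-10=52; pred: 7+6-2=11
Step 3: prey: 52+15-17=50; pred: 11+11-4=18
Step 4: prey: 50+15-27=38; pred: 18+18-7=29
Step 5: prey: 38+11-33=16; pred: 29+22-11=40
Step 6: prey: 16+4-19=1; pred: 40+12-16=36

Answer: 1 36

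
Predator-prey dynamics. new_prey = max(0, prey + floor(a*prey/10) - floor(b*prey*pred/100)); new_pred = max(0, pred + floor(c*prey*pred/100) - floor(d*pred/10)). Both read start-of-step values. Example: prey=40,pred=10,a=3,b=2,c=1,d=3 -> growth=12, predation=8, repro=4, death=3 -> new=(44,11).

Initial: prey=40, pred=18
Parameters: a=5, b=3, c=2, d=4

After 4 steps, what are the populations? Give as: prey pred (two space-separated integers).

Step 1: prey: 40+20-21=39; pred: 18+14-7=25
Step 2: prey: 39+19-29=29; pred: 25+19-10=34
Step 3: prey: 29+14-29=14; pred: 34+19-13=40
Step 4: prey: 14+7-16=5; pred: 40+11-16=35

Answer: 5 35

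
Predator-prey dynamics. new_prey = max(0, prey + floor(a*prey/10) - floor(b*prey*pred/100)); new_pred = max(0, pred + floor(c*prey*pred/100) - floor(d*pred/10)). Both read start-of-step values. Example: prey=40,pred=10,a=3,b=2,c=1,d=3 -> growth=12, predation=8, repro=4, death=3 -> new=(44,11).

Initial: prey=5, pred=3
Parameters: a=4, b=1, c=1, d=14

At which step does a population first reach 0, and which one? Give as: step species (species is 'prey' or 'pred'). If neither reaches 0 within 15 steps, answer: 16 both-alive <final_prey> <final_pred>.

Step 1: prey: 5+2-0=7; pred: 3+0-4=0
First extinction: pred at step 1

Answer: 1 pred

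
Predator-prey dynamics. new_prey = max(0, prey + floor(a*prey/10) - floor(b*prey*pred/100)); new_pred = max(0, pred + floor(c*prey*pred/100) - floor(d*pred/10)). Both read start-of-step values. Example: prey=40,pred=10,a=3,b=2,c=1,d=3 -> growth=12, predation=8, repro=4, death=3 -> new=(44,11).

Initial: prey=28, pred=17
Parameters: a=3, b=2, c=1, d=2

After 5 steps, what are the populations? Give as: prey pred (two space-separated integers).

Step 1: prey: 28+8-9=27; pred: 17+4-3=18
Step 2: prey: 27+8-9=26; pred: 18+4-3=19
Step 3: prey: 26+7-9=24; pred: 19+4-3=20
Step 4: prey: 24+7-9=22; pred: 20+4-4=20
Step 5: prey: 22+6-8=20; pred: 20+4-4=20

Answer: 20 20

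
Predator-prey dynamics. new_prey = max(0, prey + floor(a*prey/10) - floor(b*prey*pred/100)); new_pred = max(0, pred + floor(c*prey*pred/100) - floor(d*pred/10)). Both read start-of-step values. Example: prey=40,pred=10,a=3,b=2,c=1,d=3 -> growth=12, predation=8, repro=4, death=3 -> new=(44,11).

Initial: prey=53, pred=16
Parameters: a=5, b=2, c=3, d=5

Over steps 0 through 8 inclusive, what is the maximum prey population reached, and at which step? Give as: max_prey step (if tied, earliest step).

Step 1: prey: 53+26-16=63; pred: 16+25-8=33
Step 2: prey: 63+31-41=53; pred: 33+62-16=79
Step 3: prey: 53+26-83=0; pred: 79+125-39=165
Step 4: prey: 0+0-0=0; pred: 165+0-82=83
Step 5: prey: 0+0-0=0; pred: 83+0-41=42
Step 6: prey: 0+0-0=0; pred: 42+0-21=21
Step 7: prey: 0+0-0=0; pred: 21+0-10=11
Step 8: prey: 0+0-0=0; pred: 11+0-5=6
Max prey = 63 at step 1

Answer: 63 1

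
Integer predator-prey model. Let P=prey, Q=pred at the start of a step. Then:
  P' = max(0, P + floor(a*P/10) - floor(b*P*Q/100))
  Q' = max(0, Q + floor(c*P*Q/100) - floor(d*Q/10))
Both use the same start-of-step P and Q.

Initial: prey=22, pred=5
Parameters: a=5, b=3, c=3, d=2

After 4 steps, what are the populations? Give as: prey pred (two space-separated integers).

Answer: 35 51

Derivation:
Step 1: prey: 22+11-3=30; pred: 5+3-1=7
Step 2: prey: 30+15-6=39; pred: 7+6-1=12
Step 3: prey: 39+19-14=44; pred: 12+14-2=24
Step 4: prey: 44+22-31=35; pred: 24+31-4=51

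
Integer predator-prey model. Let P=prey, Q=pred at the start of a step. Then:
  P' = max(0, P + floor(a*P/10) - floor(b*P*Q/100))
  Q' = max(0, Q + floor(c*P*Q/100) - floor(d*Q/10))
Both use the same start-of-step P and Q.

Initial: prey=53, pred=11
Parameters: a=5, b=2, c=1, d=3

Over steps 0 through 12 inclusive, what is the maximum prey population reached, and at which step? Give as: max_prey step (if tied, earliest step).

Answer: 97 3

Derivation:
Step 1: prey: 53+26-11=68; pred: 11+5-3=13
Step 2: prey: 68+34-17=85; pred: 13+8-3=18
Step 3: prey: 85+42-30=97; pred: 18+15-5=28
Step 4: prey: 97+48-54=91; pred: 28+27-8=47
Step 5: prey: 91+45-85=51; pred: 47+42-14=75
Step 6: prey: 51+25-76=0; pred: 75+38-22=91
Step 7: prey: 0+0-0=0; pred: 91+0-27=64
Step 8: prey: 0+0-0=0; pred: 64+0-19=45
Step 9: prey: 0+0-0=0; pred: 45+0-13=32
Step 10: prey: 0+0-0=0; pred: 32+0-9=23
Step 11: prey: 0+0-0=0; pred: 23+0-6=17
Step 12: prey: 0+0-0=0; pred: 17+0-5=12
Max prey = 97 at step 3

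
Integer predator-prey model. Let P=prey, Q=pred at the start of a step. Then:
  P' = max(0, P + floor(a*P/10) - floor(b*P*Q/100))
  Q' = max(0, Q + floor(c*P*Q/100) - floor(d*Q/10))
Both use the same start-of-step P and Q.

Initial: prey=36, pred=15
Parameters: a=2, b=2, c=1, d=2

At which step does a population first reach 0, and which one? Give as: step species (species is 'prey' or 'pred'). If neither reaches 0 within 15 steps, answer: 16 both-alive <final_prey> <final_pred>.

Step 1: prey: 36+7-10=33; pred: 15+5-3=17
Step 2: prey: 33+6-11=28; pred: 17+5-3=19
Step 3: prey: 28+5-10=23; pred: 19+5-3=21
Step 4: prey: 23+4-9=18; pred: 21+4-4=21
Step 5: prey: 18+3-7=14; pred: 21+3-4=20
Step 6: prey: 14+2-5=11; pred: 20+2-4=18
Step 7: prey: 11+2-3=10; pred: 18+1-3=16
Step 8: prey: 10+2-3=9; pred: 16+1-3=14
Step 9: prey: 9+1-2=8; pred: 14+1-2=13
Step 10: prey: 8+1-2=7; pred: 13+1-2=12
Step 11: prey: 7+1-1=7; pred: 12+0-2=10
Step 12: prey: 7+1-1=7; pred: 10+0-2=8
Step 13: prey: 7+1-1=7; pred: 8+0-1=7
Step 14: prey: 7+1-0=8; pred: 7+0-1=6
Step 15: prey: 8+1-0=9; pred: 6+0-1=5
No extinction within 15 steps

Answer: 16 both-alive 9 5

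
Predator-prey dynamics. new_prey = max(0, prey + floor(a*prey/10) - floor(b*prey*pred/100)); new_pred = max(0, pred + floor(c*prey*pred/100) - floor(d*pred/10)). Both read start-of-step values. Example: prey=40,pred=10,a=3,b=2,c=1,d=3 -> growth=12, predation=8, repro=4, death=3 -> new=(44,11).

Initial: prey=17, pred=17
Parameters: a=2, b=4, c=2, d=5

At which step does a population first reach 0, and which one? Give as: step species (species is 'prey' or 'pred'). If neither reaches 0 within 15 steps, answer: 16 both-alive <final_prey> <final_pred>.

Step 1: prey: 17+3-11=9; pred: 17+5-8=14
Step 2: prey: 9+1-5=5; pred: 14+2-7=9
Step 3: prey: 5+1-1=5; pred: 9+0-4=5
Step 4: prey: 5+1-1=5; pred: 5+0-2=3
Step 5: prey: 5+1-0=6; pred: 3+0-1=2
Step 6: prey: 6+1-0=7; pred: 2+0-1=1
Step 7: prey: 7+1-0=8; pred: 1+0-0=1
Step 8: prey: 8+1-0=9; pred: 1+0-0=1
Step 9: prey: 9+1-0=10; pred: 1+0-0=1
Step 10: prey: 10+2-0=12; pred: 1+0-0=1
Step 11: prey: 12+2-0=14; pred: 1+0-0=1
Step 12: prey: 14+2-0=16; pred: 1+0-0=1
Step 13: prey: 16+3-0=19; pred: 1+0-0=1
Step 14: prey: 19+3-0=22; pred: 1+0-0=1
Step 15: prey: 22+4-0=26; pred: 1+0-0=1
No extinction within 15 steps

Answer: 16 both-alive 26 1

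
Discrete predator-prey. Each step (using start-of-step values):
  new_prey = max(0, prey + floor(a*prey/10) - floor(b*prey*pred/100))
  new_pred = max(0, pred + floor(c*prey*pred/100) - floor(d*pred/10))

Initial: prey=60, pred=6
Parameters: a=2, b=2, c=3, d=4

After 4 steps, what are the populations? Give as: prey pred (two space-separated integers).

Answer: 0 126

Derivation:
Step 1: prey: 60+12-7=65; pred: 6+10-2=14
Step 2: prey: 65+13-18=60; pred: 14+27-5=36
Step 3: prey: 60+12-43=29; pred: 36+64-14=86
Step 4: prey: 29+5-49=0; pred: 86+74-34=126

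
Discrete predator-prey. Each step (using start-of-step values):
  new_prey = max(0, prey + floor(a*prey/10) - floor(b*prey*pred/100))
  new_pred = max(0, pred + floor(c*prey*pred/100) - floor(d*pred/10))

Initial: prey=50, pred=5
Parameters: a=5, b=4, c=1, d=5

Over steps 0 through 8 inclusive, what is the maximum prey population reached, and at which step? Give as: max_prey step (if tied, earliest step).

Step 1: prey: 50+25-10=65; pred: 5+2-2=5
Step 2: prey: 65+32-13=84; pred: 5+3-2=6
Step 3: prey: 84+42-20=106; pred: 6+5-3=8
Step 4: prey: 106+53-33=126; pred: 8+8-4=12
Step 5: prey: 126+63-60=129; pred: 12+15-6=21
Step 6: prey: 129+64-108=85; pred: 21+27-10=38
Step 7: prey: 85+42-129=0; pred: 38+32-19=51
Step 8: prey: 0+0-0=0; pred: 51+0-25=26
Max prey = 129 at step 5

Answer: 129 5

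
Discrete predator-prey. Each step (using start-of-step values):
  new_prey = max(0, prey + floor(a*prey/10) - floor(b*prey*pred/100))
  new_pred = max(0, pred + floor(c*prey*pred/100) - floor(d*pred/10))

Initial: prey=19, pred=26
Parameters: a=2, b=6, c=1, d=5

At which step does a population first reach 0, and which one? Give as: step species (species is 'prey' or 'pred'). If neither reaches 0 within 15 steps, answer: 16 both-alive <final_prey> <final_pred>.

Answer: 1 prey

Derivation:
Step 1: prey: 19+3-29=0; pred: 26+4-13=17
First extinction: prey at step 1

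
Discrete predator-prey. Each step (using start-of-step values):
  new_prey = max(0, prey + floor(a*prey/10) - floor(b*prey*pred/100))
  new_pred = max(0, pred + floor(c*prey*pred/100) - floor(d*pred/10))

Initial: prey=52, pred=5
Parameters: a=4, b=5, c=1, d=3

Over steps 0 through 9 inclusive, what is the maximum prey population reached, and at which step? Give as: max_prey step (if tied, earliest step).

Answer: 65 2

Derivation:
Step 1: prey: 52+20-13=59; pred: 5+2-1=6
Step 2: prey: 59+23-17=65; pred: 6+3-1=8
Step 3: prey: 65+26-26=65; pred: 8+5-2=11
Step 4: prey: 65+26-35=56; pred: 11+7-3=15
Step 5: prey: 56+22-42=36; pred: 15+8-4=19
Step 6: prey: 36+14-34=16; pred: 19+6-5=20
Step 7: prey: 16+6-16=6; pred: 20+3-6=17
Step 8: prey: 6+2-5=3; pred: 17+1-5=13
Step 9: prey: 3+1-1=3; pred: 13+0-3=10
Max prey = 65 at step 2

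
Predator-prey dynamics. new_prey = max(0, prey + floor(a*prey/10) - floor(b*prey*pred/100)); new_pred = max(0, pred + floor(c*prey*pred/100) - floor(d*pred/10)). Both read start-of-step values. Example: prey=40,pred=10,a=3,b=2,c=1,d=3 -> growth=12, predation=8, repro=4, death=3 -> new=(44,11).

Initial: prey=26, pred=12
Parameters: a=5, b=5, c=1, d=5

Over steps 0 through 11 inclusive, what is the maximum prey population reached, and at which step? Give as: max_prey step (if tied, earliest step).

Answer: 158 10

Derivation:
Step 1: prey: 26+13-15=24; pred: 12+3-6=9
Step 2: prey: 24+12-10=26; pred: 9+2-4=7
Step 3: prey: 26+13-9=30; pred: 7+1-3=5
Step 4: prey: 30+15-7=38; pred: 5+1-2=4
Step 5: prey: 38+19-7=50; pred: 4+1-2=3
Step 6: prey: 50+25-7=68; pred: 3+1-1=3
Step 7: prey: 68+34-10=92; pred: 3+2-1=4
Step 8: prey: 92+46-18=120; pred: 4+3-2=5
Step 9: prey: 120+60-30=150; pred: 5+6-2=9
Step 10: prey: 150+75-67=158; pred: 9+13-4=18
Step 11: prey: 158+79-142=95; pred: 18+28-9=37
Max prey = 158 at step 10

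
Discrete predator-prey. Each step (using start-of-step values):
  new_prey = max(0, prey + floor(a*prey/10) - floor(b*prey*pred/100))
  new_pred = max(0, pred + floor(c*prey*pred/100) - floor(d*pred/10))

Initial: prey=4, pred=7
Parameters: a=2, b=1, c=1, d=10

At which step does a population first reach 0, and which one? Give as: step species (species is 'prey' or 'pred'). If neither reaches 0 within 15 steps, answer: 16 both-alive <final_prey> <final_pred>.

Step 1: prey: 4+0-0=4; pred: 7+0-7=0
First extinction: pred at step 1

Answer: 1 pred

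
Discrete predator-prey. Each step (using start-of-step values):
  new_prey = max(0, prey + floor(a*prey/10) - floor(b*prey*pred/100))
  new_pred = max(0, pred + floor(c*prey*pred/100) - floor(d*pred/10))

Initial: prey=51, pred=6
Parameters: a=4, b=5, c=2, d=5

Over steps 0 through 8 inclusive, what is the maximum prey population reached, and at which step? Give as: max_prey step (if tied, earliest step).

Answer: 56 1

Derivation:
Step 1: prey: 51+20-15=56; pred: 6+6-3=9
Step 2: prey: 56+22-25=53; pred: 9+10-4=15
Step 3: prey: 53+21-39=35; pred: 15+15-7=23
Step 4: prey: 35+14-40=9; pred: 23+16-11=28
Step 5: prey: 9+3-12=0; pred: 28+5-14=19
Step 6: prey: 0+0-0=0; pred: 19+0-9=10
Step 7: prey: 0+0-0=0; pred: 10+0-5=5
Step 8: prey: 0+0-0=0; pred: 5+0-2=3
Max prey = 56 at step 1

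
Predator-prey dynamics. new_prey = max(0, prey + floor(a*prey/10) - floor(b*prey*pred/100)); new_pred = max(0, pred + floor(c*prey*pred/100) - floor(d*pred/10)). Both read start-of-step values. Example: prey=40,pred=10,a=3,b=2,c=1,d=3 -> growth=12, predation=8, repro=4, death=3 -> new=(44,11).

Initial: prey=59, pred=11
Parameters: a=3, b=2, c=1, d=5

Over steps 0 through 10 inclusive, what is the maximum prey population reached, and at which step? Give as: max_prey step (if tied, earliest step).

Step 1: prey: 59+17-12=64; pred: 11+6-5=12
Step 2: prey: 64+19-15=68; pred: 12+7-6=13
Step 3: prey: 68+20-17=71; pred: 13+8-6=15
Step 4: prey: 71+21-21=71; pred: 15+10-7=18
Step 5: prey: 71+21-25=67; pred: 18+12-9=21
Step 6: prey: 67+20-28=59; pred: 21+14-10=25
Step 7: prey: 59+17-29=47; pred: 25+14-12=27
Step 8: prey: 47+14-25=36; pred: 27+12-13=26
Step 9: prey: 36+10-18=28; pred: 26+9-13=22
Step 10: prey: 28+8-12=24; pred: 22+6-11=17
Max prey = 71 at step 3

Answer: 71 3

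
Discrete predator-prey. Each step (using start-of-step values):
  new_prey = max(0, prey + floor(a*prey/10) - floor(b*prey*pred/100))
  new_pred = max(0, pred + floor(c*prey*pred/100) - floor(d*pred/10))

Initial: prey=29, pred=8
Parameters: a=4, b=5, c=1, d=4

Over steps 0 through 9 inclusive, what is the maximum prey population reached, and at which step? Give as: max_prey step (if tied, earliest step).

Answer: 43 9

Derivation:
Step 1: prey: 29+11-11=29; pred: 8+2-3=7
Step 2: prey: 29+11-10=30; pred: 7+2-2=7
Step 3: prey: 30+12-10=32; pred: 7+2-2=7
Step 4: prey: 32+12-11=33; pred: 7+2-2=7
Step 5: prey: 33+13-11=35; pred: 7+2-2=7
Step 6: prey: 35+14-12=37; pred: 7+2-2=7
Step 7: prey: 37+14-12=39; pred: 7+2-2=7
Step 8: prey: 39+15-13=41; pred: 7+2-2=7
Step 9: prey: 41+16-14=43; pred: 7+2-2=7
Max prey = 43 at step 9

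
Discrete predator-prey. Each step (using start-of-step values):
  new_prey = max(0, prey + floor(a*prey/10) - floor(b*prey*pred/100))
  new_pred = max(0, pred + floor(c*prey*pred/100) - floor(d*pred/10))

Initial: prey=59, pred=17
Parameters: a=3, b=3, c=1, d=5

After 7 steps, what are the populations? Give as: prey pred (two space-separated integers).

Answer: 28 4

Derivation:
Step 1: prey: 59+17-30=46; pred: 17+10-8=19
Step 2: prey: 46+13-26=33; pred: 19+8-9=18
Step 3: prey: 33+9-17=25; pred: 18+5-9=14
Step 4: prey: 25+7-10=22; pred: 14+3-7=10
Step 5: prey: 22+6-6=22; pred: 10+2-5=7
Step 6: prey: 22+6-4=24; pred: 7+1-3=5
Step 7: prey: 24+7-3=28; pred: 5+1-2=4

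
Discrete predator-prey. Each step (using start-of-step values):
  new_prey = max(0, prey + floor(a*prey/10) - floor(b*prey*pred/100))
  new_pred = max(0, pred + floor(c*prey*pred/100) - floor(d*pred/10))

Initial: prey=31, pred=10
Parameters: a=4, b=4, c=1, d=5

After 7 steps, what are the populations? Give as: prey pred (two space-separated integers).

Answer: 96 4

Derivation:
Step 1: prey: 31+12-12=31; pred: 10+3-5=8
Step 2: prey: 31+12-9=34; pred: 8+2-4=6
Step 3: prey: 34+13-8=39; pred: 6+2-3=5
Step 4: prey: 39+15-7=47; pred: 5+1-2=4
Step 5: prey: 47+18-7=58; pred: 4+1-2=3
Step 6: prey: 58+23-6=75; pred: 3+1-1=3
Step 7: prey: 75+30-9=96; pred: 3+2-1=4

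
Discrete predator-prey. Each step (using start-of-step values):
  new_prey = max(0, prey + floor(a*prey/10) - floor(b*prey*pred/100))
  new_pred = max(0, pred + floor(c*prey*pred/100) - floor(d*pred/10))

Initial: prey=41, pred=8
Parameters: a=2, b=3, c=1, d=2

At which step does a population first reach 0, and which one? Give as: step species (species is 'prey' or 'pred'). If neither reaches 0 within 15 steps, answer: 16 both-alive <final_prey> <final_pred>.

Step 1: prey: 41+8-9=40; pred: 8+3-1=10
Step 2: prey: 40+8-12=36; pred: 10+4-2=12
Step 3: prey: 36+7-12=31; pred: 12+4-2=14
Step 4: prey: 31+6-13=24; pred: 14+4-2=16
Step 5: prey: 24+4-11=17; pred: 16+3-3=16
Step 6: prey: 17+3-8=12; pred: 16+2-3=15
Step 7: prey: 12+2-5=9; pred: 15+1-3=13
Step 8: prey: 9+1-3=7; pred: 13+1-2=12
Step 9: prey: 7+1-2=6; pred: 12+0-2=10
Step 10: prey: 6+1-1=6; pred: 10+0-2=8
Step 11: prey: 6+1-1=6; pred: 8+0-1=7
Step 12: prey: 6+1-1=6; pred: 7+0-1=6
Step 13: prey: 6+1-1=6; pred: 6+0-1=5
Step 14: prey: 6+1-0=7; pred: 5+0-1=4
Step 15: prey: 7+1-0=8; pred: 4+0-0=4
No extinction within 15 steps

Answer: 16 both-alive 8 4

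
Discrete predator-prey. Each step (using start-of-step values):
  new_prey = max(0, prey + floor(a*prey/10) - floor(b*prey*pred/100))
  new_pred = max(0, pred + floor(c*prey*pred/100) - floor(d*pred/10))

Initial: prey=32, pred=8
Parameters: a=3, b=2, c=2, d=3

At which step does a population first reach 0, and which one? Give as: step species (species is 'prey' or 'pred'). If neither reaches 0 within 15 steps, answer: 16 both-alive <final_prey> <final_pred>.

Step 1: prey: 32+9-5=36; pred: 8+5-2=11
Step 2: prey: 36+10-7=39; pred: 11+7-3=15
Step 3: prey: 39+11-11=39; pred: 15+11-4=22
Step 4: prey: 39+11-17=33; pred: 22+17-6=33
Step 5: prey: 33+9-21=21; pred: 33+21-9=45
Step 6: prey: 21+6-18=9; pred: 45+18-13=50
Step 7: prey: 9+2-9=2; pred: 50+9-15=44
Step 8: prey: 2+0-1=1; pred: 44+1-13=32
Step 9: prey: 1+0-0=1; pred: 32+0-9=23
Step 10: prey: 1+0-0=1; pred: 23+0-6=17
Step 11: prey: 1+0-0=1; pred: 17+0-5=12
Step 12: prey: 1+0-0=1; pred: 12+0-3=9
Step 13: prey: 1+0-0=1; pred: 9+0-2=7
Step 14: prey: 1+0-0=1; pred: 7+0-2=5
Step 15: prey: 1+0-0=1; pred: 5+0-1=4
No extinction within 15 steps

Answer: 16 both-alive 1 4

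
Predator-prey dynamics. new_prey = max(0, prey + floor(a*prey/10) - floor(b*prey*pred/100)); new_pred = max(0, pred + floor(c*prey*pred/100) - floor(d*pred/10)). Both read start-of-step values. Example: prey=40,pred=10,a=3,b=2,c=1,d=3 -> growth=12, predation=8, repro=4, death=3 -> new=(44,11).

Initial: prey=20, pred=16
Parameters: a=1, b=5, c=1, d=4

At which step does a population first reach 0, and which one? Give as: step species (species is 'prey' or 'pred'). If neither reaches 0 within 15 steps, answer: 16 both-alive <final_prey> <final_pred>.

Step 1: prey: 20+2-16=6; pred: 16+3-6=13
Step 2: prey: 6+0-3=3; pred: 13+0-5=8
Step 3: prey: 3+0-1=2; pred: 8+0-3=5
Step 4: prey: 2+0-0=2; pred: 5+0-2=3
Step 5: prey: 2+0-0=2; pred: 3+0-1=2
Step 6: prey: 2+0-0=2; pred: 2+0-0=2
Steps 7-15: state stable at prey=2, pred=2 (no change)
No extinction within 15 steps

Answer: 16 both-alive 2 2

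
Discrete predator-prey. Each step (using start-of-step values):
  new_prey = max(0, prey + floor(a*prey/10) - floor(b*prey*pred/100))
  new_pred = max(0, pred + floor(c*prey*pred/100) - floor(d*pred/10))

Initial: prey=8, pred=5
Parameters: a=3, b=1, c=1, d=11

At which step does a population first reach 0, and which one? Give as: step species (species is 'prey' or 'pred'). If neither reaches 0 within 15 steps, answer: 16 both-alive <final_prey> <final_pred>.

Step 1: prey: 8+2-0=10; pred: 5+0-5=0
First extinction: pred at step 1

Answer: 1 pred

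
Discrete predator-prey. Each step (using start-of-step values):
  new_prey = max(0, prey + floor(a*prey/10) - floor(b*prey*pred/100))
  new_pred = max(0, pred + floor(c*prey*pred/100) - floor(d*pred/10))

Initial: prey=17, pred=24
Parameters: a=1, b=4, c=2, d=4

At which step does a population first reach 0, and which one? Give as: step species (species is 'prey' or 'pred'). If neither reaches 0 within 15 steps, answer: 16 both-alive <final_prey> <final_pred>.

Answer: 16 both-alive 1 2

Derivation:
Step 1: prey: 17+1-16=2; pred: 24+8-9=23
Step 2: prey: 2+0-1=1; pred: 23+0-9=14
Step 3: prey: 1+0-0=1; pred: 14+0-5=9
Step 4: prey: 1+0-0=1; pred: 9+0-3=6
Step 5: prey: 1+0-0=1; pred: 6+0-2=4
Step 6: prey: 1+0-0=1; pred: 4+0-1=3
Step 7: prey: 1+0-0=1; pred: 3+0-1=2
Step 8: prey: 1+0-0=1; pred: 2+0-0=2
Steps 9-15: state stable at prey=1, pred=2 (no change)
No extinction within 15 steps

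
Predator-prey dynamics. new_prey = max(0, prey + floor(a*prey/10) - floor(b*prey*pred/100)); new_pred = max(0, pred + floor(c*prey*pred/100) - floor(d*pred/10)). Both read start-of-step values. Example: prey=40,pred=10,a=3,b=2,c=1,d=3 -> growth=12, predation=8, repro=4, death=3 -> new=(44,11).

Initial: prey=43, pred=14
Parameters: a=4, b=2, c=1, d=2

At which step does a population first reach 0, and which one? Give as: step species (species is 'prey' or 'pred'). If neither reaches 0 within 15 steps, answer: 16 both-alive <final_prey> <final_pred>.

Step 1: prey: 43+17-12=48; pred: 14+6-2=18
Step 2: prey: 48+19-17=50; pred: 18+8-3=23
Step 3: prey: 50+20-23=47; pred: 23+11-4=30
Step 4: prey: 47+18-28=37; pred: 30+14-6=38
Step 5: prey: 37+14-28=23; pred: 38+14-7=45
Step 6: prey: 23+9-20=12; pred: 45+10-9=46
Step 7: prey: 12+4-11=5; pred: 46+5-9=42
Step 8: prey: 5+2-4=3; pred: 42+2-8=36
Step 9: prey: 3+1-2=2; pred: 36+1-7=30
Step 10: prey: 2+0-1=1; pred: 30+0-6=24
Step 11: prey: 1+0-0=1; pred: 24+0-4=20
Step 12: prey: 1+0-0=1; pred: 20+0-4=16
Step 13: prey: 1+0-0=1; pred: 16+0-3=13
Step 14: prey: 1+0-0=1; pred: 13+0-2=11
Step 15: prey: 1+0-0=1; pred: 11+0-2=9
No extinction within 15 steps

Answer: 16 both-alive 1 9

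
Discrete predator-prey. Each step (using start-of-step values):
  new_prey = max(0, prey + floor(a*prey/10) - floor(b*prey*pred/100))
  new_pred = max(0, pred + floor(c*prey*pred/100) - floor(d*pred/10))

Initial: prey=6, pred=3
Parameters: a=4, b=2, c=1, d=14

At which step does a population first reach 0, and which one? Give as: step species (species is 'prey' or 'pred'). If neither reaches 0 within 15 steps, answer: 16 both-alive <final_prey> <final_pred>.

Answer: 1 pred

Derivation:
Step 1: prey: 6+2-0=8; pred: 3+0-4=0
First extinction: pred at step 1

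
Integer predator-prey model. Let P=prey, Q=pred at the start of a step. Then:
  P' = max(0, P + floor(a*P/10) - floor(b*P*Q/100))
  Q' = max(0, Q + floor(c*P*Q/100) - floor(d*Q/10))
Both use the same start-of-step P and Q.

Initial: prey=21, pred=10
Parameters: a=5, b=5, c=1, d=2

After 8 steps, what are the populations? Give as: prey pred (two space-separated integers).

Step 1: prey: 21+10-10=21; pred: 10+2-2=10
Step 2: prey: 21+10-10=21; pred: 10+2-2=10
Step 3: prey: 21+10-10=21; pred: 10+2-2=10
Step 4: prey: 21+10-10=21; pred: 10+2-2=10
Step 5: prey: 21+10-10=21; pred: 10+2-2=10
Step 6: prey: 21+10-10=21; pred: 10+2-2=10
Step 7: prey: 21+10-10=21; pred: 10+2-2=10
Step 8: prey: 21+10-10=21; pred: 10+2-2=10

Answer: 21 10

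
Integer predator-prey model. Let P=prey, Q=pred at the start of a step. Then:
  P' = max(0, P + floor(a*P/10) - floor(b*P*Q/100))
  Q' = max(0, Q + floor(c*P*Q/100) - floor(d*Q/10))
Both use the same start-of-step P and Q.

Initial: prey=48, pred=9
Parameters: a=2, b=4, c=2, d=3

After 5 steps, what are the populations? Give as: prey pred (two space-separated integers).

Step 1: prey: 48+9-17=40; pred: 9+8-2=15
Step 2: prey: 40+8-24=24; pred: 15+12-4=23
Step 3: prey: 24+4-22=6; pred: 23+11-6=28
Step 4: prey: 6+1-6=1; pred: 28+3-8=23
Step 5: prey: 1+0-0=1; pred: 23+0-6=17

Answer: 1 17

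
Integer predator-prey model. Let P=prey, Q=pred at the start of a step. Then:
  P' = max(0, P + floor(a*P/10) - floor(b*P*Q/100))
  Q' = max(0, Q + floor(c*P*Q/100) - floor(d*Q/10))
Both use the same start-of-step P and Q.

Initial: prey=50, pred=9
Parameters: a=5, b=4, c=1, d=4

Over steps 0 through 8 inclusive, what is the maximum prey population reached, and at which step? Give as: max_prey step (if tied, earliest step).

Answer: 67 3

Derivation:
Step 1: prey: 50+25-18=57; pred: 9+4-3=10
Step 2: prey: 57+28-22=63; pred: 10+5-4=11
Step 3: prey: 63+31-27=67; pred: 11+6-4=13
Step 4: prey: 67+33-34=66; pred: 13+8-5=16
Step 5: prey: 66+33-42=57; pred: 16+10-6=20
Step 6: prey: 57+28-45=40; pred: 20+11-8=23
Step 7: prey: 40+20-36=24; pred: 23+9-9=23
Step 8: prey: 24+12-22=14; pred: 23+5-9=19
Max prey = 67 at step 3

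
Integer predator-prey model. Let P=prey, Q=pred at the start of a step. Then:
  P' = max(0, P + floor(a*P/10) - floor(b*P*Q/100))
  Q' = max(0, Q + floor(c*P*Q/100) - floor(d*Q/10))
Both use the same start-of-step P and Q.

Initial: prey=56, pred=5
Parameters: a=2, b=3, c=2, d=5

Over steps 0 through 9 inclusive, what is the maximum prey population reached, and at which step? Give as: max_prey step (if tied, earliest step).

Step 1: prey: 56+11-8=59; pred: 5+5-2=8
Step 2: prey: 59+11-14=56; pred: 8+9-4=13
Step 3: prey: 56+11-21=46; pred: 13+14-6=21
Step 4: prey: 46+9-28=27; pred: 21+19-10=30
Step 5: prey: 27+5-24=8; pred: 30+16-15=31
Step 6: prey: 8+1-7=2; pred: 31+4-15=20
Step 7: prey: 2+0-1=1; pred: 20+0-10=10
Step 8: prey: 1+0-0=1; pred: 10+0-5=5
Step 9: prey: 1+0-0=1; pred: 5+0-2=3
Max prey = 59 at step 1

Answer: 59 1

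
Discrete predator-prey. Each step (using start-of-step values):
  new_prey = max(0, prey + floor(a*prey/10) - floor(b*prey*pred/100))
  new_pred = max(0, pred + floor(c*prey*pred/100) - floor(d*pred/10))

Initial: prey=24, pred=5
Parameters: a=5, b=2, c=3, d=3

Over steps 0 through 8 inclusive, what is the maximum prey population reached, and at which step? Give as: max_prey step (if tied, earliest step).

Answer: 59 3

Derivation:
Step 1: prey: 24+12-2=34; pred: 5+3-1=7
Step 2: prey: 34+17-4=47; pred: 7+7-2=12
Step 3: prey: 47+23-11=59; pred: 12+16-3=25
Step 4: prey: 59+29-29=59; pred: 25+44-7=62
Step 5: prey: 59+29-73=15; pred: 62+109-18=153
Step 6: prey: 15+7-45=0; pred: 153+68-45=176
Step 7: prey: 0+0-0=0; pred: 176+0-52=124
Step 8: prey: 0+0-0=0; pred: 124+0-37=87
Max prey = 59 at step 3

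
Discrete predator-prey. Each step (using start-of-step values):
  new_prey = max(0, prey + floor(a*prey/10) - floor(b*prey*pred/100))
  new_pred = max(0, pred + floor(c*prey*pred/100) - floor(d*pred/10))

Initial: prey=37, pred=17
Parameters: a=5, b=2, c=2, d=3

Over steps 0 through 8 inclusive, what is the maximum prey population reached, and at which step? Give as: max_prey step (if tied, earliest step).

Step 1: prey: 37+18-12=43; pred: 17+12-5=24
Step 2: prey: 43+21-20=44; pred: 24+20-7=37
Step 3: prey: 44+22-32=34; pred: 37+32-11=58
Step 4: prey: 34+17-39=12; pred: 58+39-17=80
Step 5: prey: 12+6-19=0; pred: 80+19-24=75
Step 6: prey: 0+0-0=0; pred: 75+0-22=53
Step 7: prey: 0+0-0=0; pred: 53+0-15=38
Step 8: prey: 0+0-0=0; pred: 38+0-11=27
Max prey = 44 at step 2

Answer: 44 2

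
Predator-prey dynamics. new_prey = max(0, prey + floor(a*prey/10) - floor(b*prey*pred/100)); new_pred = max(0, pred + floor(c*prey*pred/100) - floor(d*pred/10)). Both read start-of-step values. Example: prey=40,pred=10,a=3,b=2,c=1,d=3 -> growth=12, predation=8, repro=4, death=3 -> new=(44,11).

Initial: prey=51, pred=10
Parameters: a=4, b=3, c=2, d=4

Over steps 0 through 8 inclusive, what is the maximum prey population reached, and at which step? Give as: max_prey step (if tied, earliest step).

Step 1: prey: 51+20-15=56; pred: 10+10-4=16
Step 2: prey: 56+22-26=52; pred: 16+17-6=27
Step 3: prey: 52+20-42=30; pred: 27+28-10=45
Step 4: prey: 30+12-40=2; pred: 45+27-18=54
Step 5: prey: 2+0-3=0; pred: 54+2-21=35
Step 6: prey: 0+0-0=0; pred: 35+0-14=21
Step 7: prey: 0+0-0=0; pred: 21+0-8=13
Step 8: prey: 0+0-0=0; pred: 13+0-5=8
Max prey = 56 at step 1

Answer: 56 1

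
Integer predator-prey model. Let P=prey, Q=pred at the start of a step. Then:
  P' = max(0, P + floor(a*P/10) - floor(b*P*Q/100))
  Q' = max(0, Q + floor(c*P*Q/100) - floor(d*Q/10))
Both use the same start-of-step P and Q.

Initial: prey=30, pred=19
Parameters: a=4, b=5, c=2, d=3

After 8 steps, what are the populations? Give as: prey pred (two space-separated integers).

Step 1: prey: 30+12-28=14; pred: 19+11-5=25
Step 2: prey: 14+5-17=2; pred: 25+7-7=25
Step 3: prey: 2+0-2=0; pred: 25+1-7=19
Step 4: prey: 0+0-0=0; pred: 19+0-5=14
Step 5: prey: 0+0-0=0; pred: 14+0-4=10
Step 6: prey: 0+0-0=0; pred: 10+0-3=7
Step 7: prey: 0+0-0=0; pred: 7+0-2=5
Step 8: prey: 0+0-0=0; pred: 5+0-1=4

Answer: 0 4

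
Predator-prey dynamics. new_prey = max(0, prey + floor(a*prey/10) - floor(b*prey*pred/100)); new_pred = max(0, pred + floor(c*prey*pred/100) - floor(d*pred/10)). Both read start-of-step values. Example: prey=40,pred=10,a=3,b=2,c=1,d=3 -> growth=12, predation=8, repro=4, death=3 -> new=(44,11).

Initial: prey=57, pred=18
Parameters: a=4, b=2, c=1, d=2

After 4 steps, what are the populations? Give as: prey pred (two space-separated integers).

Answer: 19 54

Derivation:
Step 1: prey: 57+22-20=59; pred: 18+10-3=25
Step 2: prey: 59+23-29=53; pred: 25+14-5=34
Step 3: prey: 53+21-36=38; pred: 34+18-6=46
Step 4: prey: 38+15-34=19; pred: 46+17-9=54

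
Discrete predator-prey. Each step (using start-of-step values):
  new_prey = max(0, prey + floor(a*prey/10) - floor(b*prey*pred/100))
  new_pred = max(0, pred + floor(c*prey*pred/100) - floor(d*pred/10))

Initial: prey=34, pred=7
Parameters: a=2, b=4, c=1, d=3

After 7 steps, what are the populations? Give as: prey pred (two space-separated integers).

Answer: 21 6

Derivation:
Step 1: prey: 34+6-9=31; pred: 7+2-2=7
Step 2: prey: 31+6-8=29; pred: 7+2-2=7
Step 3: prey: 29+5-8=26; pred: 7+2-2=7
Step 4: prey: 26+5-7=24; pred: 7+1-2=6
Step 5: prey: 24+4-5=23; pred: 6+1-1=6
Step 6: prey: 23+4-5=22; pred: 6+1-1=6
Step 7: prey: 22+4-5=21; pred: 6+1-1=6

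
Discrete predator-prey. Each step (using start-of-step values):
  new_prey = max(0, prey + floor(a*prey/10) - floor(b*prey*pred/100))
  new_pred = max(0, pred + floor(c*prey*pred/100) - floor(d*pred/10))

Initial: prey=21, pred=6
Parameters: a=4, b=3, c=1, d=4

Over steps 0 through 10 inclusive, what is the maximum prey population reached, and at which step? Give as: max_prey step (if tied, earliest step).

Step 1: prey: 21+8-3=26; pred: 6+1-2=5
Step 2: prey: 26+10-3=33; pred: 5+1-2=4
Step 3: prey: 33+13-3=43; pred: 4+1-1=4
Step 4: prey: 43+17-5=55; pred: 4+1-1=4
Step 5: prey: 55+22-6=71; pred: 4+2-1=5
Step 6: prey: 71+28-10=89; pred: 5+3-2=6
Step 7: prey: 89+35-16=108; pred: 6+5-2=9
Step 8: prey: 108+43-29=122; pred: 9+9-3=15
Step 9: prey: 122+48-54=116; pred: 15+18-6=27
Step 10: prey: 116+46-93=69; pred: 27+31-10=48
Max prey = 122 at step 8

Answer: 122 8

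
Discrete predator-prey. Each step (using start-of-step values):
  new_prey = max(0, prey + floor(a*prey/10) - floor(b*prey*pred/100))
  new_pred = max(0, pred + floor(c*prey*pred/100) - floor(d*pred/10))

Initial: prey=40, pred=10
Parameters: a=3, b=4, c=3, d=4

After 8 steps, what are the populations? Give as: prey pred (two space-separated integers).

Step 1: prey: 40+12-16=36; pred: 10+12-4=18
Step 2: prey: 36+10-25=21; pred: 18+19-7=30
Step 3: prey: 21+6-25=2; pred: 30+18-12=36
Step 4: prey: 2+0-2=0; pred: 36+2-14=24
Step 5: prey: 0+0-0=0; pred: 24+0-9=15
Step 6: prey: 0+0-0=0; pred: 15+0-6=9
Step 7: prey: 0+0-0=0; pred: 9+0-3=6
Step 8: prey: 0+0-0=0; pred: 6+0-2=4

Answer: 0 4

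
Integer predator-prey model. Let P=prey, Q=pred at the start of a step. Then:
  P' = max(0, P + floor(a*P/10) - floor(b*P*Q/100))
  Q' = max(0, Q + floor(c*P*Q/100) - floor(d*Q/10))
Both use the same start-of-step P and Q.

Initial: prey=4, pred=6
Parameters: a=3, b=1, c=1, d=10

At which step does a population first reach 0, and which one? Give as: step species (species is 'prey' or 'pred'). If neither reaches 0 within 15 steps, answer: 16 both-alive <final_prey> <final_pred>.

Answer: 1 pred

Derivation:
Step 1: prey: 4+1-0=5; pred: 6+0-6=0
First extinction: pred at step 1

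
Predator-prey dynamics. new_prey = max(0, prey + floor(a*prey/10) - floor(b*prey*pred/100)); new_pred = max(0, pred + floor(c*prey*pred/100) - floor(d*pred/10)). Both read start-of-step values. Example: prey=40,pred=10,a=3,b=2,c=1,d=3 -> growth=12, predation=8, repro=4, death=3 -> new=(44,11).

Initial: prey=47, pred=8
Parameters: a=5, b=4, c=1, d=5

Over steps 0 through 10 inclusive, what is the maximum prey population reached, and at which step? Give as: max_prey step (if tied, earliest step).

Step 1: prey: 47+23-15=55; pred: 8+3-4=7
Step 2: prey: 55+27-15=67; pred: 7+3-3=7
Step 3: prey: 67+33-18=82; pred: 7+4-3=8
Step 4: prey: 82+41-26=97; pred: 8+6-4=10
Step 5: prey: 97+48-38=107; pred: 10+9-5=14
Step 6: prey: 107+53-59=101; pred: 14+14-7=21
Step 7: prey: 101+50-84=67; pred: 21+21-10=32
Step 8: prey: 67+33-85=15; pred: 32+21-16=37
Step 9: prey: 15+7-22=0; pred: 37+5-18=24
Step 10: prey: 0+0-0=0; pred: 24+0-12=12
Max prey = 107 at step 5

Answer: 107 5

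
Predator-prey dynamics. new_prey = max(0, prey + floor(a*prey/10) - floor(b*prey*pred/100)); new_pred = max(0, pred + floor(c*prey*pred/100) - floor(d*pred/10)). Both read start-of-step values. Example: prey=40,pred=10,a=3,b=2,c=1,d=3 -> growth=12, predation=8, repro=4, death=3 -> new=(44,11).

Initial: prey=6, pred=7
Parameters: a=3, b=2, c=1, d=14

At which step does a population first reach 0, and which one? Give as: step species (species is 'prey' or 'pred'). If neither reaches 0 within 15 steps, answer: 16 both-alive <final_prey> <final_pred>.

Answer: 1 pred

Derivation:
Step 1: prey: 6+1-0=7; pred: 7+0-9=0
First extinction: pred at step 1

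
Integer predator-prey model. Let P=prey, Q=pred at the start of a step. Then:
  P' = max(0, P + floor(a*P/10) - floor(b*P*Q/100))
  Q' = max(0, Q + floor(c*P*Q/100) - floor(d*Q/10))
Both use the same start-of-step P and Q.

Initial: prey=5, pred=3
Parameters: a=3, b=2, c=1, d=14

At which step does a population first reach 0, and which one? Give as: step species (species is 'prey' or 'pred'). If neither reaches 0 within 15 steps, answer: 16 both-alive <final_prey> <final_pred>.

Answer: 1 pred

Derivation:
Step 1: prey: 5+1-0=6; pred: 3+0-4=0
First extinction: pred at step 1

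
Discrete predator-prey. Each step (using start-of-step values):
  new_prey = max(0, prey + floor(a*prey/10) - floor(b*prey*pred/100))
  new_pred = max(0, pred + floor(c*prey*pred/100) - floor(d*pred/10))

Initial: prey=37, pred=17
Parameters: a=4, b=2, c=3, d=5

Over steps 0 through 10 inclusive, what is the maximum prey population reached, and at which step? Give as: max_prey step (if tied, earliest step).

Answer: 39 1

Derivation:
Step 1: prey: 37+14-12=39; pred: 17+18-8=27
Step 2: prey: 39+15-21=33; pred: 27+31-13=45
Step 3: prey: 33+13-29=17; pred: 45+44-22=67
Step 4: prey: 17+6-22=1; pred: 67+34-33=68
Step 5: prey: 1+0-1=0; pred: 68+2-34=36
Step 6: prey: 0+0-0=0; pred: 36+0-18=18
Step 7: prey: 0+0-0=0; pred: 18+0-9=9
Step 8: prey: 0+0-0=0; pred: 9+0-4=5
Step 9: prey: 0+0-0=0; pred: 5+0-2=3
Step 10: prey: 0+0-0=0; pred: 3+0-1=2
Max prey = 39 at step 1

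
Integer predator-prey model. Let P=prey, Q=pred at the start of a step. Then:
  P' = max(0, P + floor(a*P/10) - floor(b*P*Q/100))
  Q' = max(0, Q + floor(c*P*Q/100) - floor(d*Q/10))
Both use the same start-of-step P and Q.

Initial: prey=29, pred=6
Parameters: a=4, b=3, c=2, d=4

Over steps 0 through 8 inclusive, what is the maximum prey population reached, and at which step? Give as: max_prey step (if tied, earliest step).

Answer: 47 3

Derivation:
Step 1: prey: 29+11-5=35; pred: 6+3-2=7
Step 2: prey: 35+14-7=42; pred: 7+4-2=9
Step 3: prey: 42+16-11=47; pred: 9+7-3=13
Step 4: prey: 47+18-18=47; pred: 13+12-5=20
Step 5: prey: 47+18-28=37; pred: 20+18-8=30
Step 6: prey: 37+14-33=18; pred: 30+22-12=40
Step 7: prey: 18+7-21=4; pred: 40+14-16=38
Step 8: prey: 4+1-4=1; pred: 38+3-15=26
Max prey = 47 at step 3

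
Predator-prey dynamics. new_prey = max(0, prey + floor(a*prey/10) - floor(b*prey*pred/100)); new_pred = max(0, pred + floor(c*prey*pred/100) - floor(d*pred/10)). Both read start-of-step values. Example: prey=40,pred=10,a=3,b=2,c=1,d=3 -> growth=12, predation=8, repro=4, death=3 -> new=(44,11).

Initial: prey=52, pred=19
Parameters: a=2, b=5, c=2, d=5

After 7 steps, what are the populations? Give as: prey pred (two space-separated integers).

Answer: 0 1

Derivation:
Step 1: prey: 52+10-49=13; pred: 19+19-9=29
Step 2: prey: 13+2-18=0; pred: 29+7-14=22
Step 3: prey: 0+0-0=0; pred: 22+0-11=11
Step 4: prey: 0+0-0=0; pred: 11+0-5=6
Step 5: prey: 0+0-0=0; pred: 6+0-3=3
Step 6: prey: 0+0-0=0; pred: 3+0-1=2
Step 7: prey: 0+0-0=0; pred: 2+0-1=1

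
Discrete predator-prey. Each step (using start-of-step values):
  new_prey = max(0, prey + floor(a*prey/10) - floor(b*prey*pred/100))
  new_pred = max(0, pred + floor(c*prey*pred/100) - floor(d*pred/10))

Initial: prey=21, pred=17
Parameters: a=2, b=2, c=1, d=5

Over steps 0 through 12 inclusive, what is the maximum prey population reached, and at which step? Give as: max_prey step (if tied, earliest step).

Answer: 74 12

Derivation:
Step 1: prey: 21+4-7=18; pred: 17+3-8=12
Step 2: prey: 18+3-4=17; pred: 12+2-6=8
Step 3: prey: 17+3-2=18; pred: 8+1-4=5
Step 4: prey: 18+3-1=20; pred: 5+0-2=3
Step 5: prey: 20+4-1=23; pred: 3+0-1=2
Step 6: prey: 23+4-0=27; pred: 2+0-1=1
Step 7: prey: 27+5-0=32; pred: 1+0-0=1
Step 8: prey: 32+6-0=38; pred: 1+0-0=1
Step 9: prey: 38+7-0=45; pred: 1+0-0=1
Step 10: prey: 45+9-0=54; pred: 1+0-0=1
Step 11: prey: 54+10-1=63; pred: 1+0-0=1
Step 12: prey: 63+12-1=74; pred: 1+0-0=1
Max prey = 74 at step 12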